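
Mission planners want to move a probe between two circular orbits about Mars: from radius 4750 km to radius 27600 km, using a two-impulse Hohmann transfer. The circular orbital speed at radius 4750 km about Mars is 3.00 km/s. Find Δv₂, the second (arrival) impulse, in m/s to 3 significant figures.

Δv₂ = 570 m/s

From the circular-orbit relation v² = μ/r at r = 4750 km: μ = v²r = (3.00)² × 4750 = 42750.0 km³/s².
The Hohmann ellipse has a_t = (r₁ + r₂)/2 = 16175 km.
On the circular orbit at r = 27600 km, v_c = √(μ/r) = 1.24455 km/s.
Vis-viva on the transfer ellipse at r = 27600 km gives v_t = √[μ(2/r − 1/a_t)] = 0.674432 km/s.
Δv₂ = |v_t − v_c| = |0.674432 − 1.24455| = 0.5701 km/s.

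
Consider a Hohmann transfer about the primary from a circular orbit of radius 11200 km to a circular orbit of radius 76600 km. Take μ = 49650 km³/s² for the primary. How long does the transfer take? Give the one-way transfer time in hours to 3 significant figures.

Semi-major axis of the transfer orbit: a_t = (11200 + 76600)/2 = 43900 km.
By Kepler's third law the transfer-orbit period is T = 2π√(a_t³/μ), so t = T/2 = 1.297×10^5 s.
Converting: 1.297×10^5 s ÷ 3600 s/hour = 36.0 hours.

t = 36.0 hours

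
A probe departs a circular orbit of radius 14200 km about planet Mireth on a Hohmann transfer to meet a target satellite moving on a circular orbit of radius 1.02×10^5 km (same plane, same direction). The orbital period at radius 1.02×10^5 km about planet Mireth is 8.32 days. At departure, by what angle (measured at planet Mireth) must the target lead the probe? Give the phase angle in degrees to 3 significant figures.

From Kepler's third law T² = 4π²r³/μ at r = 1.02×10^5 km, T = 8.32 days = 8.32 × 86400 s = 7.18848×10^5 s: μ = 4π²r³/T² = 81074.8 km³/s².
The Hohmann ellipse has a_t = (r₁ + r₂)/2 = 58100 km.
Transfer time t = π√(a_t³/μ) = 1.5452×10^5 s.
Target angular speed ω₂ = √(μ/r₂³) = 8.7406×10^-6 rad/s.
Angle swept by the target during transfer: ω₂·t = 1.3506 rad = 77.38°.
Arrival is 180° from departure on the ellipse, so φ = 180° − 77.38° = 103°.

φ = 103°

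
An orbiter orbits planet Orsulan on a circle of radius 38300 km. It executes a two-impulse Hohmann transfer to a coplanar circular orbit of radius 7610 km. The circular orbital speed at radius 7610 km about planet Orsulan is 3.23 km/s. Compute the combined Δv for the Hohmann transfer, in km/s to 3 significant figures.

From the circular-orbit relation v² = μ/r at r = 7610 km: μ = v²r = (3.23)² × 7610 = 79394.4 km³/s².
The Hohmann ellipse has a_t = (r₁ + r₂)/2 = 22955 km.
Circular speed at r₁: v₁ = √(μ/r₁) = √(79394.4/38300) = 1.4398 km/s.
Transfer-orbit speed at r₁ (vis-viva equation): v_a = √[μ(2/r₁ − 1/a_t)] = 0.82899 km/s.
First burn Δv₁ = |v_a − v₁| = 0.6108 km/s.
Circular speed at r₂: v₂ = √(μ/r₂) = 3.2300 km/s.
Transfer-orbit speed at r₂: v_p = √[μ(2/r₂ − 1/a_t)] = 4.1722 km/s.
Second burn Δv₂ = |v₂ − v_p| = 0.9422 km/s.
Total Δv = Δv₁ + Δv₂ = 1.553 km/s.

Δv = 1.55 km/s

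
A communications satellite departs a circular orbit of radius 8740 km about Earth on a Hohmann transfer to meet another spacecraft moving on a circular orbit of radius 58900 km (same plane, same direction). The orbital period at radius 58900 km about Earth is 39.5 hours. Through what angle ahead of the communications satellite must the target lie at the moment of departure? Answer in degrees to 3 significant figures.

φ = 102°

From Kepler's third law T² = 4π²r³/μ at r = 58900 km, T = 39.5 hours = 39.5 × 3600 s = 1.422×10^5 s: μ = 4π²r³/T² = 3.98939×10^5 km³/s².
Transfer-ellipse semi-major axis a_t = (r₁ + r₂)/2 = (8740 + 58900)/2 = 33820 km.
Transfer time t = π√(a_t³/μ) = 30940 s.
The target's mean motion on its circular orbit is ω₂ = √(μ/r₂³) = 4.419×10^-5 rad/s.
Angle swept by the target during transfer: ω₂·t = 1.367 rad = 78.32°.
Arrival is 180° from departure on the ellipse, so φ = 180° − 78.32° = 102°.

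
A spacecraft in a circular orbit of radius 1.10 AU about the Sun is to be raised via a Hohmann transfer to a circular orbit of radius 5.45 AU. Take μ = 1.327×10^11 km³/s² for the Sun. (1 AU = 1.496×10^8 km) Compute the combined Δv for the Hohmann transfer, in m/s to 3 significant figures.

In km: r₁ = 1.10 × 1.496×10^8 = 1.6456×10^8 km; r₂ = 5.45 × 1.496×10^8 = 8.1532×10^8 km.
Transfer-ellipse semi-major axis a_t = (r₁ + r₂)/2 = (1.6456×10^8 + 8.1532×10^8)/2 = 4.8994×10^8 km.
At r₁ the circular-orbit speed is v₁ = √(μ/r₁) = 28.397 km/s.
Transfer-orbit speed at r₁ (vis-viva): v_p = √[μ(2/r₁ − 1/a_t)] = 36.632 km/s.
First burn Δv₁ = |v_p − v₁| = 8.235 km/s.
At r₂, v₂ = √(μ/r₂) = 12.758 km/s.
Transfer-orbit speed at r₂: v_a = √[μ(2/r₂ − 1/a_t)] = 7.3937 km/s.
Second burn Δv₂ = |v₂ − v_a| = 5.364 km/s.
Total Δv = Δv₁ + Δv₂ = 13.60 km/s.

Δv = 13600 m/s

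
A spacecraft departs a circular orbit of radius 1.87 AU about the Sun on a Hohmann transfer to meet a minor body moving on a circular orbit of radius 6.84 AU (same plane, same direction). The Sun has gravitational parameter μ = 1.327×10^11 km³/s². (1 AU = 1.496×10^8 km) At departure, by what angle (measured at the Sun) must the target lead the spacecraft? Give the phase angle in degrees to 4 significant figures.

φ = 88.55°

In km: r₁ = 1.87 × 1.496×10^8 = 2.79752×10^8 km; r₂ = 6.84 × 1.496×10^8 = 1.023264×10^9 km.
Transfer-ellipse semi-major axis a_t = (r₁ + r₂)/2 = (2.79752×10^8 + 1.023264×10^9)/2 = 6.51508×10^8 km.
Transfer time t = π√(a_t³/μ) = 1.43415×10^8 s.
Target angular speed ω₂ = √(μ/r₂³) = 1.11289×10^-8 rad/s.
Angle swept by the target during transfer: ω₂·t = 1.5961 rad = 91.45°.
Arrival is 180° from departure on the ellipse, so φ = 180° − 91.45° = 88.55°.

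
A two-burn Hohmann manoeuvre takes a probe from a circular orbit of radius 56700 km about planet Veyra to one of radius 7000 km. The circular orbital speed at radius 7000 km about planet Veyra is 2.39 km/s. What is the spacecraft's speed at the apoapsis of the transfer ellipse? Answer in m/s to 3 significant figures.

From the circular-orbit relation v² = μ/r at r = 7000 km: μ = v²r = (2.39)² × 7000 = 39984.7 km³/s².
The Hohmann ellipse has a_t = (r₁ + r₂)/2 = 31850 km.
The apoapsis of the transfer ellipse is at r = 56700 km.
From the vis-viva equation, v = √[μ(2/r − 1/a_t)] = 0.3937 km/s.

v = 394 m/s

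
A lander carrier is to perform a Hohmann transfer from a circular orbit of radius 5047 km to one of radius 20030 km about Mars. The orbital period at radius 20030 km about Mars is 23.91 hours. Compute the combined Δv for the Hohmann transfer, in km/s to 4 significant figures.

Δv = 1.303 km/s

From Kepler's third law T² = 4π²r³/μ at r = 20030 km, T = 23.91 hours = 23.91 × 3600 s = 86076 s: μ = 4π²r³/T² = 42819.2 km³/s².
The Hohmann ellipse has a_t = (r₁ + r₂)/2 = 12538.5 km.
Circular speed at r₁: v₁ = √(μ/r₁) = √(42819.2/5047) = 2.91275 km/s.
Transfer-orbit speed at r₁ (v² = μ(2/r − 1/a)): v_p = √[μ(2/r₁ − 1/a_t)] = 3.68146 km/s.
First burn Δv₁ = |v_p − v₁| = 0.7687 km/s.
At r₂, v₂ = √(μ/r₂) = 1.4621 km/s.
Transfer-orbit speed at r₂: v_a = √[μ(2/r₂ − 1/a_t)] = 0.92763 km/s.
Second burn Δv₂ = |v₂ − v_a| = 0.5345 km/s.
Δv = Δv₁ + Δv₂ = 0.7687 + 0.5345 = 1.303 km/s.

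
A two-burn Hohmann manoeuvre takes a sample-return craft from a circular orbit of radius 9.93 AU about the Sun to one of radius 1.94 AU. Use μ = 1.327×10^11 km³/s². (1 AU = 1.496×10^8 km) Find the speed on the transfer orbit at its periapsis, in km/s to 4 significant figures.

In km: r₁ = 9.93 × 1.496×10^8 = 1.485528×10^9 km; r₂ = 1.94 × 1.496×10^8 = 2.90224×10^8 km.
Transfer-ellipse semi-major axis a_t = (r₁ + r₂)/2 = (1.485528×10^9 + 2.90224×10^8)/2 = 8.87876×10^8 km.
At periapsis, r = 2.90224×10^8 km.
From the vis-viva equation, v = √[μ(2/r − 1/a_t)] = 27.66 km/s.

v = 27.66 km/s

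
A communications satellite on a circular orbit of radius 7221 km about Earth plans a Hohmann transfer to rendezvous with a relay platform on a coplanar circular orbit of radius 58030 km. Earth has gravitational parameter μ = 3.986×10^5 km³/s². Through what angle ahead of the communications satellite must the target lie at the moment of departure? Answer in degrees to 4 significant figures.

φ = 104.1°

Transfer-ellipse semi-major axis a_t = (r₁ + r₂)/2 = (7221 + 58030)/2 = 32625.5 km.
The half-period of the transfer ellipse is t = π√(a_t³/μ) = 29324 s.
Target angular speed ω₂ = √(μ/r₂³) = 4.5164×10^-5 rad/s.
Angle swept by the target during transfer: ω₂·t = 1.3244 rad = 75.88°.
Arrival is 180° from departure on the ellipse, so φ = 180° − 75.88° = 104.1°.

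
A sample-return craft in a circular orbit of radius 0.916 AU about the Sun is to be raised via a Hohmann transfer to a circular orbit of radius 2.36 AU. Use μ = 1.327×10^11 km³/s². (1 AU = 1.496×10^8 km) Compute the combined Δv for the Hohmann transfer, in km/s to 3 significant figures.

Δv = 11.1 km/s

In km: r₁ = 0.916 × 1.496×10^8 = 1.370336×10^8 km; r₂ = 2.36 × 1.496×10^8 = 3.53056×10^8 km.
Semi-major axis of the transfer orbit: a_t = (1.370336×10^8 + 3.53056×10^8)/2 = 2.450448×10^8 km.
Circular speed at r₁: v₁ = √(μ/r₁) = √(1.327×10^11/1.370336×10^8) = 31.119 km/s.
On the transfer ellipse at r₁, vis-viva gives v_p = √[μ(2/r₁ − 1/a_t)] = 37.353 km/s.
First burn Δv₁ = |v_p − v₁| = 6.234 km/s.
Circular speed at r₂: v₂ = √(μ/r₂) = 19.387 km/s.
Transfer-orbit speed at r₂: v_a = √[μ(2/r₂ − 1/a_t)] = 14.498 km/s.
Second burn Δv₂ = |v₂ − v_a| = 4.889 km/s.
Δv = Δv₁ + Δv₂ = 6.234 + 4.889 = 11.12 km/s.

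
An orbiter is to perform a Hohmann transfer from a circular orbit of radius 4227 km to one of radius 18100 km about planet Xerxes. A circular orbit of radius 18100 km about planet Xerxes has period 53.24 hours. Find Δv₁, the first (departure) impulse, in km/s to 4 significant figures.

From Kepler's third law T² = 4π²r³/μ at r = 18100 km, T = 53.24 hours = 53.24 × 3600 s = 1.91664×10^5 s: μ = 4π²r³/T² = 6372.57 km³/s².
Semi-major axis of the transfer orbit: a_t = (4227 + 18100)/2 = 11163.5 km.
Circular speed at r = 4227 km: v_c = √(μ/r) = 1.2278 km/s.
Transfer-orbit speed at the same r (vis-viva, a = a_t): v_t = √[μ(2/r − 1/a_t)] = 1.5634 km/s.
Δv₁ = |v_t − v_c| = |1.5634 − 1.2278| = 0.3356 km/s.

Δv₁ = 0.3356 km/s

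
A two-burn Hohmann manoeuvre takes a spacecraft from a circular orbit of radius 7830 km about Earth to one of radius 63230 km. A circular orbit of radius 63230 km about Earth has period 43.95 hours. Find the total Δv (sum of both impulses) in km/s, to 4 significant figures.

From Kepler's third law T² = 4π²r³/μ at r = 63230 km, T = 43.95 hours = 43.95 × 3600 s = 1.5822×10^5 s: μ = 4π²r³/T² = 3.98664×10^5 km³/s².
Semi-major axis of the transfer orbit: a_t = (7830 + 63230)/2 = 35530 km.
At r₁ the circular-orbit speed is v₁ = √(μ/r₁) = 7.1355 km/s.
On the transfer ellipse at r₁, vis-viva gives v_p = √[μ(2/r₁ − 1/a_t)] = 9.5189 km/s.
First burn Δv₁ = |v_p − v₁| = 2.3834 km/s.
At r₂, v₂ = √(μ/r₂) = 2.5110 km/s.
Transfer-orbit speed at r₂: v_a = √[μ(2/r₂ − 1/a_t)] = 1.1788 km/s.
Second burn Δv₂ = |v₂ − v_a| = 1.3322 km/s.
Total Δv = Δv₁ + Δv₂ = 3.716 km/s.

Δv = 3.716 km/s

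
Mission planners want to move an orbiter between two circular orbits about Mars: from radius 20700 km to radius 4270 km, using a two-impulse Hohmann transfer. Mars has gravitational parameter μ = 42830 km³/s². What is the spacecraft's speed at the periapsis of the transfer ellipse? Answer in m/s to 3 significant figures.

The Hohmann ellipse has a_t = (r₁ + r₂)/2 = 12485 km.
At periapsis, r = 4270 km.
Vis-viva: v = √[μ(2/r − 1/a_t)] = √[42830 × (2/4270 − 1/12485)] = 4.078 km/s.

v = 4080 m/s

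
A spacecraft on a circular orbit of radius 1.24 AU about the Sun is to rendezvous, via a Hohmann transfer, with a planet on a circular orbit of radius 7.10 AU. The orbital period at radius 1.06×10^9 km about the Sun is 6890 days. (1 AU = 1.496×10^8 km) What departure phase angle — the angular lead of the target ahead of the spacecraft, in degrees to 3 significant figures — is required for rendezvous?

φ = 99.0°

From Kepler's third law T² = 4π²r³/μ at r = 1.06×10^9 km, T = 6890 days = 6890 × 86400 s = 5.95296×10^8 s: μ = 4π²r³/T² = 1.32682×10^11 km³/s².
In km: r₁ = 1.24 × 1.496×10^8 = 1.85504×10^8 km; r₂ = 7.10 × 1.496×10^8 = 1.06216×10^9 km.
The Hohmann ellipse has a_t = (r₁ + r₂)/2 = 6.23832×10^8 km.
Transfer time t = π√(a_t³/μ) = 1.344×10^8 s.
The target's mean motion on its circular orbit is ω₂ = √(μ/r₂³) = 1.052×10^-8 rad/s.
Angle swept by the target during transfer: ω₂·t = 1.414 rad = 81.02°.
The spacecraft traverses 180° on the transfer ellipse, so the target must lead by 180° − 81.02° = 99.0°.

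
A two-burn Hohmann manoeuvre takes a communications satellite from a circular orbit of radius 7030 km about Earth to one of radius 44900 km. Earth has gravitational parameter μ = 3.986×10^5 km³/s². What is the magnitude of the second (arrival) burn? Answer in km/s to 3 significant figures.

The Hohmann ellipse has a_t = (r₁ + r₂)/2 = 25965 km.
Circular speed at r = 44900 km: v_c = √(μ/r) = 2.9795 km/s.
Transfer-orbit speed at the same r (vis-viva, a = a_t): v_t = √[μ(2/r − 1/a_t)] = 1.5503 km/s.
Δv₂ = |v_t − v_c| = |1.5503 − 2.9795| = 1.429 km/s.

Δv₂ = 1.43 km/s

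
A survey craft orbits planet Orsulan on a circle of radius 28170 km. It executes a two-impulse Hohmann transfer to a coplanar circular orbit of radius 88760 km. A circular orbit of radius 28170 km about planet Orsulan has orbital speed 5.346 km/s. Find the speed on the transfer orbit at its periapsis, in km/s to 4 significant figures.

v = 6.587 km/s

From the circular-orbit relation v² = μ/r at r = 28170 km: μ = v²r = (5.346)² × 28170 = 8.05091×10^5 km³/s².
The Hohmann ellipse has a_t = (r₁ + r₂)/2 = 58465 km.
The periapsis of the transfer ellipse is at r = 28170 km.
Applying v² = μ(2/r − 1/a_t): v = 6.587 km/s.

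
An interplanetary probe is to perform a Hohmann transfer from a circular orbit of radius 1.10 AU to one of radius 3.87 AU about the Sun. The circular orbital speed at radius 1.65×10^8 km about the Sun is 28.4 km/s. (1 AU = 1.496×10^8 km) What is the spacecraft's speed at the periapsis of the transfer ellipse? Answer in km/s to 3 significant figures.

From the circular-orbit relation v² = μ/r at r = 1.65×10^8 km: μ = v²r = (28.4)² × 1.65×10^8 = 1.33082×10^11 km³/s².
In km: r₁ = 1.10 × 1.496×10^8 = 1.6456×10^8 km; r₂ = 3.87 × 1.496×10^8 = 5.78952×10^8 km.
Transfer-ellipse semi-major axis a_t = (r₁ + r₂)/2 = (1.6456×10^8 + 5.78952×10^8)/2 = 3.71756×10^8 km.
The periapsis of the transfer ellipse is at r = 1.6456×10^8 km.
From the vis-viva equation, v = √[μ(2/r − 1/a_t)] = 35.49 km/s.

v = 35.5 km/s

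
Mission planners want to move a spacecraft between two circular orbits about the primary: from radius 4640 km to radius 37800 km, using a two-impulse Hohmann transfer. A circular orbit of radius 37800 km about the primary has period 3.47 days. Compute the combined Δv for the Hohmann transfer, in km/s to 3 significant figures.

From Kepler's third law T² = 4π²r³/μ at r = 37800 km, T = 3.47 days = 3.47 × 86400 s = 2.99808×10^5 s: μ = 4π²r³/T² = 23721.9 km³/s².
The Hohmann ellipse has a_t = (r₁ + r₂)/2 = 21220 km.
Circular speed at r₁: v₁ = √(μ/r₁) = √(23721.9/4640) = 2.26108 km/s.
Transfer-orbit speed at r₁ (v² = μ(2/r − 1/a)): v_p = √[μ(2/r₁ − 1/a_t)] = 3.01779 km/s.
First burn Δv₁ = |v_p − v₁| = 0.75671 km/s.
At r₂, v₂ = √(μ/r₂) = 0.79219 km/s.
Transfer-orbit speed at r₂: v_a = √[μ(2/r₂ − 1/a_t)] = 0.37044 km/s.
Second burn Δv₂ = |v₂ − v_a| = 0.42175 km/s.
Total Δv = Δv₁ + Δv₂ = 1.178 km/s.

Δv = 1.18 km/s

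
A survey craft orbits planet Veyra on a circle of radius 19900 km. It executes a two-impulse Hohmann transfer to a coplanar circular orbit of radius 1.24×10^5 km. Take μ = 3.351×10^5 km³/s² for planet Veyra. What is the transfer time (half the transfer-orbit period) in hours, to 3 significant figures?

Semi-major axis of the transfer orbit: a_t = (19900 + 1.240×10^5)/2 = 71950 km.
Half the transfer-orbit period gives t = π√(a_t³/μ) = 1.047×10^5 s.
Converting: 1.047×10^5 s ÷ 3600 s/hour = 29.1 hours.

t = 29.1 hours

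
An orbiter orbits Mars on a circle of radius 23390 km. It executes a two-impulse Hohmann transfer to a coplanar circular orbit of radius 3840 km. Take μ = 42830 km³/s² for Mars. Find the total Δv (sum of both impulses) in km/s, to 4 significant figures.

Δv = 1.672 km/s

The Hohmann ellipse has a_t = (r₁ + r₂)/2 = 13615 km.
At r₁ the circular-orbit speed is v₁ = √(μ/r₁) = 1.35319 km/s.
Transfer-orbit speed at r₁ (v² = μ(2/r − 1/a)): v_a = √[μ(2/r₁ − 1/a_t)] = 0.718647 km/s.
First burn Δv₁ = |v_a − v₁| = 0.63454 km/s.
Circular speed at r₂: v₂ = √(μ/r₂) = 3.3397 km/s.
Transfer-orbit speed at r₂: v_p = √[μ(2/r₂ − 1/a_t)] = 4.3774 km/s.
Second burn Δv₂ = |v₂ − v_p| = 1.0377 km/s.
Total Δv = Δv₁ + Δv₂ = 1.672 km/s.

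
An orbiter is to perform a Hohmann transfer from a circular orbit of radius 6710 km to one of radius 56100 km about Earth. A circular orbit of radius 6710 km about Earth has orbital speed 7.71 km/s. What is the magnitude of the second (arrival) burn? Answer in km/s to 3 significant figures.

Δv₂ = 1.43 km/s

From the circular-orbit relation v² = μ/r at r = 6710 km: μ = v²r = (7.71)² × 6710 = 3.98870×10^5 km³/s².
The Hohmann ellipse has a_t = (r₁ + r₂)/2 = 31405 km.
Circular speed at r = 56100 km: v_c = √(μ/r) = 2.6665 km/s.
Transfer-orbit speed at the same r (vis-viva, a = a_t): v_t = √[μ(2/r − 1/a_t)] = 1.2325 km/s.
Δv₂ = |v_t − v_c| = |1.2325 − 2.6665| = 1.434 km/s.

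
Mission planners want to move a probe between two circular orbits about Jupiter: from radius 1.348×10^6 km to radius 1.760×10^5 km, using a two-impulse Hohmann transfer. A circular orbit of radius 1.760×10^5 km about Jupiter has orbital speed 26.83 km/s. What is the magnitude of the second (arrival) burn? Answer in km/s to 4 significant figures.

Δv₂ = 8.855 km/s

From the circular-orbit relation v² = μ/r at r = 1.760×10^5 km: μ = v²r = (26.83)² × 1.760×10^5 = 1.26693×10^8 km³/s².
Semi-major axis of the transfer orbit: a_t = (1.348×10^6 + 1.760×10^5)/2 = 7.620×10^5 km.
Circular speed at r = 1.760×10^5 km: v_c = √(μ/r) = 26.830 km/s.
Vis-viva on the transfer ellipse at r = 1.760×10^5 km gives v_t = √[μ(2/r − 1/a_t)] = 35.685 km/s.
Δv₂ = |v_t − v_c| = |35.685 − 26.830| = 8.855 km/s.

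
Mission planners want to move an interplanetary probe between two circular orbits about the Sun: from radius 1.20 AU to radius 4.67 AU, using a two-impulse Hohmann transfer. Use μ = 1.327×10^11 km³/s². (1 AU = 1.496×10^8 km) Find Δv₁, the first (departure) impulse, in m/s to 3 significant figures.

In km: r₁ = 1.20 × 1.496×10^8 = 1.7952×10^8 km; r₂ = 4.67 × 1.496×10^8 = 6.98632×10^8 km.
Semi-major axis of the transfer orbit: a_t = (1.7952×10^8 + 6.98632×10^8)/2 = 4.39076×10^8 km.
On the circular orbit at r = 1.7952×10^8 km, v_c = √(μ/r) = 27.188 km/s.
Transfer-orbit speed at the same r (vis-viva, a = a_t): v_t = √[μ(2/r − 1/a_t)] = 34.295 km/s.
Δv₁ = |v_t − v_c| = |34.295 − 27.188| = 7.107 km/s.

Δv₁ = 7110 m/s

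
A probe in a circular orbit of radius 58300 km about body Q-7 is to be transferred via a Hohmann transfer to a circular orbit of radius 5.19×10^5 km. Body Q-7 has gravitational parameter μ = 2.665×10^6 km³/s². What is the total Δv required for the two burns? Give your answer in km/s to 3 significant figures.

Δv = 3.55 km/s

The Hohmann ellipse has a_t = (r₁ + r₂)/2 = 2.8865×10^5 km.
At r₁ the circular-orbit speed is v₁ = √(μ/r₁) = 6.761 km/s.
On the transfer ellipse at r₁, vis-viva equation gives v_p = √[μ(2/r₁ − 1/a_t)] = 9.066 km/s.
First burn Δv₁ = |v_p − v₁| = 2.305 km/s.
At r₂, v₂ = √(μ/r₂) = 2.266 km/s.
Transfer-orbit speed at r₂: v_a = √[μ(2/r₂ − 1/a_t)] = 1.018 km/s.
Second burn Δv₂ = |v₂ − v_a| = 1.248 km/s.
Total Δv = Δv₁ + Δv₂ = 3.553 km/s.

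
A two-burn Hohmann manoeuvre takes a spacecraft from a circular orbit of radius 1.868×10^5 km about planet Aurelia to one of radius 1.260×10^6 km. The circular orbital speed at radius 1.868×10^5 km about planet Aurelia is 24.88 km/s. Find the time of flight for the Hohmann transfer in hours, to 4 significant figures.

From the circular-orbit relation v² = μ/r at r = 1.868×10^5 km: μ = v²r = (24.88)² × 1.868×10^5 = 1.15632×10^8 km³/s².
Transfer-ellipse semi-major axis a_t = (r₁ + r₂)/2 = (1.868×10^5 + 1.260×10^6)/2 = 7.234×10^5 km.
Transfer time t = π√(a_t³/μ) = π√((7.234×10^5)³ / 1.15632×10^8) = 1.7975×10^5 s.
Converting: 1.7975×10^5 s ÷ 3600 s/hour = 49.93 hours.

t = 49.93 hours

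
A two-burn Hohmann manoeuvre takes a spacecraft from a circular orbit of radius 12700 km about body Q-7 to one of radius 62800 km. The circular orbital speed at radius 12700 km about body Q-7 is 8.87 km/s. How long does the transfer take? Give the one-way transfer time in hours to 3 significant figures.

From the circular-orbit relation v² = μ/r at r = 12700 km: μ = v²r = (8.87)² × 12700 = 9.99197×10^5 km³/s².
The Hohmann ellipse has a_t = (r₁ + r₂)/2 = 37750 km.
Transfer time t = π√(a_t³/μ) = π√((37750)³ / 9.99197×10^5) = 23050 s.
Converting: 23050 s ÷ 3600 s/hour = 6.40 hours.

t = 6.40 hours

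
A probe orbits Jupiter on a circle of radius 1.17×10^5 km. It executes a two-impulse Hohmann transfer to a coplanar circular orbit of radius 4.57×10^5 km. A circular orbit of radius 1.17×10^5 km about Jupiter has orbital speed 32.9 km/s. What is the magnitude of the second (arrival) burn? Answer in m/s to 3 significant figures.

Δv₂ = 6020 m/s

From the circular-orbit relation v² = μ/r at r = 1.17×10^5 km: μ = v²r = (32.9)² × 1.17×10^5 = 1.26642×10^8 km³/s².
Semi-major axis of the transfer orbit: a_t = (1.170×10^5 + 4.570×10^5)/2 = 2.870×10^5 km.
On the circular orbit at r = 4.570×10^5 km, v_c = √(μ/r) = 16.647 km/s.
Transfer-orbit speed at the same r (vis-viva, a = a_t): v_t = √[μ(2/r − 1/a_t)] = 10.629 km/s.
Δv₂ = |v_t − v_c| = |10.629 − 16.647| = 6.018 km/s.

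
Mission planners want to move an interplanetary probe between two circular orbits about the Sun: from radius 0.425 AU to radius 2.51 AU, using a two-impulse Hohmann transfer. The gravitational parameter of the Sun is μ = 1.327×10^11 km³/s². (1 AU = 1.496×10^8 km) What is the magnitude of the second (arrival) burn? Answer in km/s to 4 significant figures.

In km: r₁ = 0.425 × 1.496×10^8 = 6.358×10^7 km; r₂ = 2.51 × 1.496×10^8 = 3.75496×10^8 km.
Semi-major axis of the transfer orbit: a_t = (6.358×10^7 + 3.75496×10^8)/2 = 2.19538×10^8 km.
Circular speed at r = 3.75496×10^8 km: v_c = √(μ/r) = 18.799 km/s.
Transfer-orbit speed at the same r (vis-viva, a = a_t): v_t = √[μ(2/r − 1/a_t)] = 10.117 km/s.
Δv₂ = |v_t − v_c| = |10.117 − 18.799| = 8.682 km/s.

Δv₂ = 8.682 km/s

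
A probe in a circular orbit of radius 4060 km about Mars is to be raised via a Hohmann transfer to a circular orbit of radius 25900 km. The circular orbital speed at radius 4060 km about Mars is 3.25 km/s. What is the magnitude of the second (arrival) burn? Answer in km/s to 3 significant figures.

From the circular-orbit relation v² = μ/r at r = 4060 km: μ = v²r = (3.25)² × 4060 = 42883.8 km³/s².
Semi-major axis of the transfer orbit: a_t = (4060 + 25900)/2 = 14980 km.
On the circular orbit at r = 25900 km, v_c = √(μ/r) = 1.2868 km/s.
Vis-viva on the transfer ellipse at r = 25900 km gives v_t = √[μ(2/r − 1/a_t)] = 0.66989 km/s.
Δv₂ = |v_t − v_c| = |0.66989 − 1.2868| = 0.6169 km/s.

Δv₂ = 0.617 km/s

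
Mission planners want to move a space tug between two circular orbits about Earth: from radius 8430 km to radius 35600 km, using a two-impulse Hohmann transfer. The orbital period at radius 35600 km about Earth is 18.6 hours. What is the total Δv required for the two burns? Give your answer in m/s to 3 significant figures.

Δv = 3140 m/s

From Kepler's third law T² = 4π²r³/μ at r = 35600 km, T = 18.6 hours = 18.6 × 3600 s = 66960 s: μ = 4π²r³/T² = 3.97264×10^5 km³/s².
Transfer-ellipse semi-major axis a_t = (r₁ + r₂)/2 = (8430 + 35600)/2 = 22015 km.
At r₁ the circular-orbit speed is v₁ = √(μ/r₁) = 6.865 km/s.
Transfer-orbit speed at r₁ (vis-viva equation): v_p = √[μ(2/r₁ − 1/a_t)] = 8.730 km/s.
First burn Δv₁ = |v_p − v₁| = 1.865 km/s.
At r₂, v₂ = √(μ/r₂) = 3.3405 km/s.
Transfer-orbit speed at r₂: v_a = √[μ(2/r₂ − 1/a_t)] = 2.0671 km/s.
Second burn Δv₂ = |v₂ − v_a| = 1.273 km/s.
Δv = Δv₁ + Δv₂ = 1.865 + 1.273 = 3.138 km/s.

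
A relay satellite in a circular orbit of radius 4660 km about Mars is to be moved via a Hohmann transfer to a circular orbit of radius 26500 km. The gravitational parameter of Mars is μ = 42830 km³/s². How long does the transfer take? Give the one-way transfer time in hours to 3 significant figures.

t = 8.20 hours

Transfer-ellipse semi-major axis a_t = (r₁ + r₂)/2 = (4660 + 26500)/2 = 15580 km.
By Kepler's third law the transfer-orbit period is T = 2π√(a_t³/μ), so t = T/2 = 29520 s.
Converting: 29520 s ÷ 3600 s/hour = 8.20 hours.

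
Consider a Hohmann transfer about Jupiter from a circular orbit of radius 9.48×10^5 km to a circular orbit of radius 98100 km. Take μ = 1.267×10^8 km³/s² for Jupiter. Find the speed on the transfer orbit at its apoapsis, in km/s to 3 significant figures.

Semi-major axis of the transfer orbit: a_t = (9.480×10^5 + 98100)/2 = 5.2305×10^5 km.
At apoapsis, r = 9.480×10^5 km.
From the vis-viva equation, v = √[μ(2/r − 1/a_t)] = 5.007 km/s.

v = 5.01 km/s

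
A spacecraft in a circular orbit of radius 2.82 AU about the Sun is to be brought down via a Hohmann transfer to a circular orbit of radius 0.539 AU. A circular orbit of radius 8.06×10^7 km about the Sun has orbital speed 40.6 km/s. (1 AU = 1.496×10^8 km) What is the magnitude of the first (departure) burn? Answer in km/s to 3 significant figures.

From the circular-orbit relation v² = μ/r at r = 8.06×10^7 km: μ = v²r = (40.6)² × 8.06×10^7 = 1.32858×10^11 km³/s².
In km: r₁ = 2.82 × 1.496×10^8 = 4.21872×10^8 km; r₂ = 0.539 × 1.496×10^8 = 8.06344×10^7 km.
The Hohmann ellipse has a_t = (r₁ + r₂)/2 = 2.512532×10^8 km.
On the circular orbit at r = 4.21872×10^8 km, v_c = √(μ/r) = 17.746 km/s.
Transfer-orbit speed at the same r (vis-viva, a = a_t): v_t = √[μ(2/r − 1/a_t)] = 10.053 km/s.
Δv₁ = |v_t − v_c| = |10.053 − 17.746| = 7.693 km/s.

Δv₁ = 7.69 km/s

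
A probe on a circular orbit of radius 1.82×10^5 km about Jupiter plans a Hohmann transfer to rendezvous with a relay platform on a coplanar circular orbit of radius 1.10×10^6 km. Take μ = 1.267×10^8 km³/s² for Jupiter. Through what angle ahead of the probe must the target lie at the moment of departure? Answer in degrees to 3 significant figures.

The Hohmann ellipse has a_t = (r₁ + r₂)/2 = 6.410×10^5 km.
Transfer time t = π√(a_t³/μ) = 1.43235×10^5 s.
Target angular speed ω₂ = √(μ/r₂³) = 9.75662×10^-6 rad/s.
Angle swept by the target during transfer: ω₂·t = 1.3975 rad = 80.07°.
The probe traverses 180° on the transfer ellipse, so the target must lead by 180° − 80.07° = 99.9°.

φ = 99.9°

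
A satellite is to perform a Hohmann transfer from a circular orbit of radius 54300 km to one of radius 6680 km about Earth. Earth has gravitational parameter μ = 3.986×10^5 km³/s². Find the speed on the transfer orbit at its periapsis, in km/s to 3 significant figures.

v = 10.3 km/s

The Hohmann ellipse has a_t = (r₁ + r₂)/2 = 30490 km.
At periapsis, r = 6680 km.
Vis-viva: v = √[μ(2/r − 1/a_t)] = √[3.986×10^5 × (2/6680 − 1/30490)] = 10.31 km/s.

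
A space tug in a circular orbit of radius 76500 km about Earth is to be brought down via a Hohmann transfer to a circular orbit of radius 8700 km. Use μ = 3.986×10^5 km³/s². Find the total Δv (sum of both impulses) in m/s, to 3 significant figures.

Semi-major axis of the transfer orbit: a_t = (76500 + 8700)/2 = 42600 km.
At r₁ the circular-orbit speed is v₁ = √(μ/r₁) = 2.283 km/s.
Transfer-orbit speed at r₁ (vis-viva equation): v_a = √[μ(2/r₁ − 1/a_t)] = 1.032 km/s.
First burn Δv₁ = |v_a − v₁| = 1.251 km/s.
At r₂, v₂ = √(μ/r₂) = 6.769 km/s.
Transfer-orbit speed at r₂: v_p = √[μ(2/r₂ − 1/a_t)] = 9.071 km/s.
Second burn Δv₂ = |v₂ − v_p| = 2.302 km/s.
Δv = Δv₁ + Δv₂ = 1.251 + 2.302 = 3.553 km/s.

Δv = 3550 m/s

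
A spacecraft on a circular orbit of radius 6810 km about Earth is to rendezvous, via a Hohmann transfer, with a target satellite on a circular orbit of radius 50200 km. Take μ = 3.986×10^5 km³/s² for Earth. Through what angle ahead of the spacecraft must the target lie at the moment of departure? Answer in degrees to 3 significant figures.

Transfer-ellipse semi-major axis a_t = (r₁ + r₂)/2 = (6810 + 50200)/2 = 28505 km.
Transfer time t = π√(a_t³/μ) = 23948 s.
Target angular speed ω₂ = √(μ/r₂³) = 5.6132×10^-5 rad/s.
Angle swept by the target during transfer: ω₂·t = 1.3442 rad = 77.02°.
Arrival is 180° from departure on the ellipse, so φ = 180° − 77.02° = 103°.

φ = 103°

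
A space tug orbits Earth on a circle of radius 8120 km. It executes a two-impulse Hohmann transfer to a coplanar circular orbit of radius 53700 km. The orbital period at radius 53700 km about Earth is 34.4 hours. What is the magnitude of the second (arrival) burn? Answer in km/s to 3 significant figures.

Δv₂ = 1.33 km/s

From Kepler's third law T² = 4π²r³/μ at r = 53700 km, T = 34.4 hours = 34.4 × 3600 s = 1.2384×10^5 s: μ = 4π²r³/T² = 3.98621×10^5 km³/s².
Semi-major axis of the transfer orbit: a_t = (8120 + 53700)/2 = 30910 km.
Circular speed at r = 53700 km: v_c = √(μ/r) = 2.7245 km/s.
Transfer-orbit speed at the same r (vis-viva, a = a_t): v_t = √[μ(2/r − 1/a_t)] = 1.3964 km/s.
Δv₂ = |v_t − v_c| = |1.3964 − 2.7245| = 1.328 km/s.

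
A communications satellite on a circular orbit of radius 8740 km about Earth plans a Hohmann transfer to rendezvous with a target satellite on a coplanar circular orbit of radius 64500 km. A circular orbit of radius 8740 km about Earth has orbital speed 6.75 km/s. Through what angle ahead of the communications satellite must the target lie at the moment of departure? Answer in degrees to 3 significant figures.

From the circular-orbit relation v² = μ/r at r = 8740 km: μ = v²r = (6.75)² × 8740 = 3.98216×10^5 km³/s².
Semi-major axis of the transfer orbit: a_t = (8740 + 64500)/2 = 36620 km.
The half-period of the transfer ellipse is t = π√(a_t³/μ) = 34890 s.
The target's mean motion on its circular orbit is ω₂ = √(μ/r₂³) = 3.852×10^-5 rad/s.
Angle swept by the target during transfer: ω₂·t = 1.34396 rad = 77.00°.
The communications satellite traverses 180° on the transfer ellipse, so the target must lead by 180° − 77.00° = 103°.

φ = 103°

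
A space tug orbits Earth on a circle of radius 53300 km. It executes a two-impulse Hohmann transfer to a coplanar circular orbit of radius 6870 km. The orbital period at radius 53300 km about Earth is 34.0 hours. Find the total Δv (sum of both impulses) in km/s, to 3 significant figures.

From Kepler's third law T² = 4π²r³/μ at r = 53300 km, T = 34.0 hours = 34.0 × 3600 s = 1.224×10^5 s: μ = 4π²r³/T² = 3.99005×10^5 km³/s².
Semi-major axis of the transfer orbit: a_t = (53300 + 6870)/2 = 30085 km.
At r₁ the circular-orbit speed is v₁ = √(μ/r₁) = 2.7361 km/s.
On the transfer ellipse at r₁, vis-viva gives v_a = √[μ(2/r₁ − 1/a_t)] = 1.3075 km/s.
First burn Δv₁ = |v_a − v₁| = 1.4286 km/s.
At r₂, v₂ = √(μ/r₂) = 7.62098 km/s.
Transfer-orbit speed at r₂: v_p = √[μ(2/r₂ − 1/a_t)] = 10.1438 km/s.
Second burn Δv₂ = |v₂ − v_p| = 2.5228 km/s.
Total Δv = Δv₁ + Δv₂ = 3.951 km/s.

Δv = 3.95 km/s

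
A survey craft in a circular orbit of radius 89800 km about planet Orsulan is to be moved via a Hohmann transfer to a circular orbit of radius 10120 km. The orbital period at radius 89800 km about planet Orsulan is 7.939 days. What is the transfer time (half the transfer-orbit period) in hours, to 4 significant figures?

t = 39.53 hours

From Kepler's third law T² = 4π²r³/μ at r = 89800 km, T = 7.939 days = 7.939 × 86400 s = 6.859296×10^5 s: μ = 4π²r³/T² = 60761.7 km³/s².
Semi-major axis of the transfer orbit: a_t = (89800 + 10120)/2 = 49960 km.
Transfer time t = π√(a_t³/μ) = π√((49960)³ / 60761.7) = 1.423×10^5 s.
Converting: 1.423×10^5 s ÷ 3600 s/hour = 39.53 hours.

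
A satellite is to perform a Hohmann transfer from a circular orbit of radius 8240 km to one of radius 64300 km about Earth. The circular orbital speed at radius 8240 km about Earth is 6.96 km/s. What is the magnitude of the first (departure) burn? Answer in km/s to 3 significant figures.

From the circular-orbit relation v² = μ/r at r = 8240 km: μ = v²r = (6.96)² × 8240 = 3.99159×10^5 km³/s².
The Hohmann ellipse has a_t = (r₁ + r₂)/2 = 36270 km.
On the circular orbit at r = 8240 km, v_c = √(μ/r) = 6.960 km/s.
Vis-viva on the transfer ellipse at r = 8240 km gives v_t = √[μ(2/r − 1/a_t)] = 9.267 km/s.
Δv₁ = |v_t − v_c| = |9.267 − 6.960| = 2.307 km/s.

Δv₁ = 2.31 km/s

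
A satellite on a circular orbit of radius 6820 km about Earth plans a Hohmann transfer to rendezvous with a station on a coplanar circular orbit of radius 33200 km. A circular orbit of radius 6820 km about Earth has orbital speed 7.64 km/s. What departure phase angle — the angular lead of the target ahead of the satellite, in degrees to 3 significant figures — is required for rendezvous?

From the circular-orbit relation v² = μ/r at r = 6820 km: μ = v²r = (7.64)² × 6820 = 3.98081×10^5 km³/s².
Transfer-ellipse semi-major axis a_t = (r₁ + r₂)/2 = (6820 + 33200)/2 = 20010 km.
The half-period of the transfer ellipse is t = π√(a_t³/μ) = 14090 s.
Target angular speed ω₂ = √(μ/r₂³) = 1.043×10^-4 rad/s.
Angle swept by the target during transfer: ω₂·t = 1.470 rad = 84.22°.
The satellite traverses 180° on the transfer ellipse, so the target must lead by 180° − 84.22° = 95.8°.

φ = 95.8°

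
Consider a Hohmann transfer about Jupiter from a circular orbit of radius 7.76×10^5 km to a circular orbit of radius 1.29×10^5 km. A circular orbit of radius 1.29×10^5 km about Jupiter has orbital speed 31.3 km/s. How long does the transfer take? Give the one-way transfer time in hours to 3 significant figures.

From the circular-orbit relation v² = μ/r at r = 1.29×10^5 km: μ = v²r = (31.3)² × 1.29×10^5 = 1.26380×10^8 km³/s².
Semi-major axis of the transfer orbit: a_t = (7.760×10^5 + 1.290×10^5)/2 = 4.525×10^5 km.
By Kepler's third law the transfer-orbit period is T = 2π√(a_t³/μ), so t = T/2 = 85060 s.
Converting: 85060 s ÷ 3600 s/hour = 23.6 hours.

t = 23.6 hours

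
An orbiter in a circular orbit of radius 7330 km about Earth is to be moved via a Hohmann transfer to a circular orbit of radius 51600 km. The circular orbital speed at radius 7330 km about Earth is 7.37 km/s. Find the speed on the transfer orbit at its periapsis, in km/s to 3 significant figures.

From the circular-orbit relation v² = μ/r at r = 7330 km: μ = v²r = (7.37)² × 7330 = 3.98143×10^5 km³/s².
Semi-major axis of the transfer orbit: a_t = (7330 + 51600)/2 = 29465 km.
At periapsis, r = 7330 km.
Vis-viva: v = √[μ(2/r − 1/a_t)] = √[3.98143×10^5 × (2/7330 − 1/29465)] = 9.753 km/s.

v = 9.75 km/s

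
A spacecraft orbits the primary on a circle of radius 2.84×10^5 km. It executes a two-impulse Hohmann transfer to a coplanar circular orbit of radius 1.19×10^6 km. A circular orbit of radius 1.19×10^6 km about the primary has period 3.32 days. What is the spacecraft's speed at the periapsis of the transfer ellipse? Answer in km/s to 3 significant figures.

From Kepler's third law T² = 4π²r³/μ at r = 1.19×10^6 km, T = 3.32 days = 3.32 × 86400 s = 2.86848×10^5 s: μ = 4π²r³/T² = 8.08532×10^8 km³/s².
Semi-major axis of the transfer orbit: a_t = (2.840×10^5 + 1.190×10^6)/2 = 7.370×10^5 km.
At periapsis, r = 2.840×10^5 km.
Vis-viva: v = √[μ(2/r − 1/a_t)] = √[8.08532×10^8 × (2/2.840×10^5 − 1/7.370×10^5)] = 67.80 km/s.

v = 67.8 km/s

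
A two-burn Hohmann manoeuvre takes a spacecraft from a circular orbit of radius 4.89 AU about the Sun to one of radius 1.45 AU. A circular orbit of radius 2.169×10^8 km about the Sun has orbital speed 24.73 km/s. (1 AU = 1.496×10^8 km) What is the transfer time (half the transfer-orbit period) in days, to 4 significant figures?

t = 1031 days

From the circular-orbit relation v² = μ/r at r = 2.169×10^8 km: μ = v²r = (24.73)² × 2.169×10^8 = 1.32650×10^11 km³/s².
In km: r₁ = 4.89 × 1.496×10^8 = 7.31544×10^8 km; r₂ = 1.45 × 1.496×10^8 = 2.1692×10^8 km.
Transfer-ellipse semi-major axis a_t = (r₁ + r₂)/2 = (7.31544×10^8 + 2.1692×10^8)/2 = 4.74232×10^8 km.
Half the transfer-orbit period gives t = π√(a_t³/μ) = 8.908×10^7 s.
Converting: 8.908×10^7 s ÷ 86400 s/day = 1031 days.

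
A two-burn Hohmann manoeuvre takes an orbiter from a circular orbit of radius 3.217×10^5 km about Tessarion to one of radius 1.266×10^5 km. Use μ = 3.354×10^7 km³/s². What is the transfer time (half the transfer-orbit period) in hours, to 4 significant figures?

t = 15.99 hours

The Hohmann ellipse has a_t = (r₁ + r₂)/2 = 2.2415×10^5 km.
By Kepler's third law the transfer-orbit period is T = 2π√(a_t³/μ), so t = T/2 = 57570 s.
Converting: 57570 s ÷ 3600 s/hour = 15.99 hours.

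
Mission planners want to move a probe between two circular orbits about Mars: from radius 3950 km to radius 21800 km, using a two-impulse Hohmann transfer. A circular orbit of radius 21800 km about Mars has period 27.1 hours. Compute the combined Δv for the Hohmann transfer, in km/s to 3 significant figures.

Δv = 1.62 km/s

From Kepler's third law T² = 4π²r³/μ at r = 21800 km, T = 27.1 hours = 27.1 × 3600 s = 97560 s: μ = 4π²r³/T² = 42972.0 km³/s².
Semi-major axis of the transfer orbit: a_t = (3950 + 21800)/2 = 12875 km.
At r₁ the circular-orbit speed is v₁ = √(μ/r₁) = 3.2983 km/s.
Transfer-orbit speed at r₁ (vis-viva): v_p = √[μ(2/r₁ − 1/a_t)] = 4.2919 km/s.
First burn Δv₁ = |v_p − v₁| = 0.9936 km/s.
Circular speed at r₂: v₂ = √(μ/r₂) = 1.404 km/s.
Transfer-orbit speed at r₂: v_a = √[μ(2/r₂ − 1/a_t)] = 0.7777 km/s.
Second burn Δv₂ = |v₂ − v_a| = 0.6263 km/s.
Total Δv = Δv₁ + Δv₂ = 1.620 km/s.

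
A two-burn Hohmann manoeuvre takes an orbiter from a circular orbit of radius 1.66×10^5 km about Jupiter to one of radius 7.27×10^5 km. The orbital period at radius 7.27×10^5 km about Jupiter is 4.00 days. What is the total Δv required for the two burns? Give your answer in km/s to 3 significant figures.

Δv = 12.8 km/s

From Kepler's third law T² = 4π²r³/μ at r = 7.27×10^5 km, T = 4.00 days = 4.00 × 86400 s = 3.456×10^5 s: μ = 4π²r³/T² = 1.27003×10^8 km³/s².
The Hohmann ellipse has a_t = (r₁ + r₂)/2 = 4.465×10^5 km.
At r₁ the circular-orbit speed is v₁ = √(μ/r₁) = 27.660 km/s.
On the transfer ellipse at r₁, v² = μ(2/r − 1/a) gives v_p = √[μ(2/r₁ − 1/a_t)] = 35.295 km/s.
First burn Δv₁ = |v_p − v₁| = 7.635 km/s.
At r₂, v₂ = √(μ/r₂) = 13.217 km/s.
Transfer-orbit speed at r₂: v_a = √[μ(2/r₂ − 1/a_t)] = 8.0591 km/s.
Second burn Δv₂ = |v₂ − v_a| = 5.158 km/s.
Total Δv = Δv₁ + Δv₂ = 12.79 km/s.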